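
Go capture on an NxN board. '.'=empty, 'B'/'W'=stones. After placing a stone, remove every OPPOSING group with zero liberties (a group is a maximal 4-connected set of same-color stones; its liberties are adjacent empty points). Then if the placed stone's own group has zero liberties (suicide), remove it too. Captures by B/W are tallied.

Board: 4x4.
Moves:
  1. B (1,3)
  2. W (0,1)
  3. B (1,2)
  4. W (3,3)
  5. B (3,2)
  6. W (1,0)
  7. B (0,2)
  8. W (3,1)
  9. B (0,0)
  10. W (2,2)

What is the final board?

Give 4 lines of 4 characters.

Answer: .WB.
W.BB
..W.
.W.W

Derivation:
Move 1: B@(1,3) -> caps B=0 W=0
Move 2: W@(0,1) -> caps B=0 W=0
Move 3: B@(1,2) -> caps B=0 W=0
Move 4: W@(3,3) -> caps B=0 W=0
Move 5: B@(3,2) -> caps B=0 W=0
Move 6: W@(1,0) -> caps B=0 W=0
Move 7: B@(0,2) -> caps B=0 W=0
Move 8: W@(3,1) -> caps B=0 W=0
Move 9: B@(0,0) -> caps B=0 W=0
Move 10: W@(2,2) -> caps B=0 W=1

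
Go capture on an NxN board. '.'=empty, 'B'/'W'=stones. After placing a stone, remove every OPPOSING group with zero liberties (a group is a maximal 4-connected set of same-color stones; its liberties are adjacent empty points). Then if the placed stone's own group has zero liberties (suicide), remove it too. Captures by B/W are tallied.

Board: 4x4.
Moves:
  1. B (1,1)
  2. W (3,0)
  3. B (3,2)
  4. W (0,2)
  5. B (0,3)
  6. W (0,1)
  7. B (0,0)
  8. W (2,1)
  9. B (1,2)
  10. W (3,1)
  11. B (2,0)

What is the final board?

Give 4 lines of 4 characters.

Move 1: B@(1,1) -> caps B=0 W=0
Move 2: W@(3,0) -> caps B=0 W=0
Move 3: B@(3,2) -> caps B=0 W=0
Move 4: W@(0,2) -> caps B=0 W=0
Move 5: B@(0,3) -> caps B=0 W=0
Move 6: W@(0,1) -> caps B=0 W=0
Move 7: B@(0,0) -> caps B=0 W=0
Move 8: W@(2,1) -> caps B=0 W=0
Move 9: B@(1,2) -> caps B=2 W=0
Move 10: W@(3,1) -> caps B=2 W=0
Move 11: B@(2,0) -> caps B=2 W=0

Answer: B..B
.BB.
BW..
WWB.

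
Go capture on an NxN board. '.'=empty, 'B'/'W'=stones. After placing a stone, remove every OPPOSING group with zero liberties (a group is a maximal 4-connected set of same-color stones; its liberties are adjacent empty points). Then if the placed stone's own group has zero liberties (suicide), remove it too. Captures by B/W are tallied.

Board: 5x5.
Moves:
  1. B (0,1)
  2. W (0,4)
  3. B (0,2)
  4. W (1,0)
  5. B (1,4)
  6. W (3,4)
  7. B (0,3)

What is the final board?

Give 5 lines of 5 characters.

Answer: .BBB.
W...B
.....
....W
.....

Derivation:
Move 1: B@(0,1) -> caps B=0 W=0
Move 2: W@(0,4) -> caps B=0 W=0
Move 3: B@(0,2) -> caps B=0 W=0
Move 4: W@(1,0) -> caps B=0 W=0
Move 5: B@(1,4) -> caps B=0 W=0
Move 6: W@(3,4) -> caps B=0 W=0
Move 7: B@(0,3) -> caps B=1 W=0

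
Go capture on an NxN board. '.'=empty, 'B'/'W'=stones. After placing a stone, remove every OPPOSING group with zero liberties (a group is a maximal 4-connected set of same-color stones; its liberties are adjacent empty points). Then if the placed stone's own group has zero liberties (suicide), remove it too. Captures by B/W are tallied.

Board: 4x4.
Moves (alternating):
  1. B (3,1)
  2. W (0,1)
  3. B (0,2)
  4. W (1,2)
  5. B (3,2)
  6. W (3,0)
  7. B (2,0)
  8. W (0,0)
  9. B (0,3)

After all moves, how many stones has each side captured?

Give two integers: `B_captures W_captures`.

Answer: 1 0

Derivation:
Move 1: B@(3,1) -> caps B=0 W=0
Move 2: W@(0,1) -> caps B=0 W=0
Move 3: B@(0,2) -> caps B=0 W=0
Move 4: W@(1,2) -> caps B=0 W=0
Move 5: B@(3,2) -> caps B=0 W=0
Move 6: W@(3,0) -> caps B=0 W=0
Move 7: B@(2,0) -> caps B=1 W=0
Move 8: W@(0,0) -> caps B=1 W=0
Move 9: B@(0,3) -> caps B=1 W=0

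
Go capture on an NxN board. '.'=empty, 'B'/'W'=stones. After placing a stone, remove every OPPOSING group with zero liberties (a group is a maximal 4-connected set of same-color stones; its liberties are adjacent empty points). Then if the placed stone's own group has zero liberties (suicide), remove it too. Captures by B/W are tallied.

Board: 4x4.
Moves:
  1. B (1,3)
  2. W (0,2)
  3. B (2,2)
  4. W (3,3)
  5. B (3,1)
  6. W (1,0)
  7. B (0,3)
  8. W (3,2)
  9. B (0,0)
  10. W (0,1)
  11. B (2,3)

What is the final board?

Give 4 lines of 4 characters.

Move 1: B@(1,3) -> caps B=0 W=0
Move 2: W@(0,2) -> caps B=0 W=0
Move 3: B@(2,2) -> caps B=0 W=0
Move 4: W@(3,3) -> caps B=0 W=0
Move 5: B@(3,1) -> caps B=0 W=0
Move 6: W@(1,0) -> caps B=0 W=0
Move 7: B@(0,3) -> caps B=0 W=0
Move 8: W@(3,2) -> caps B=0 W=0
Move 9: B@(0,0) -> caps B=0 W=0
Move 10: W@(0,1) -> caps B=0 W=1
Move 11: B@(2,3) -> caps B=2 W=1

Answer: .WWB
W..B
..BB
.B..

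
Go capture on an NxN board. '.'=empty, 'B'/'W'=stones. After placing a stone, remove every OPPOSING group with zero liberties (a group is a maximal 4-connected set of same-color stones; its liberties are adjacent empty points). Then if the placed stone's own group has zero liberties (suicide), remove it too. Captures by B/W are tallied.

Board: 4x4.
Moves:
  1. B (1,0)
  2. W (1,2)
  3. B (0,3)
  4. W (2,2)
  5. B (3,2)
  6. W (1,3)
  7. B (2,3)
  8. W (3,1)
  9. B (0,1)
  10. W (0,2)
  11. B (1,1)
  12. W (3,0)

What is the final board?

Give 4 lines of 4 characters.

Answer: .BW.
BBWW
..WB
WWB.

Derivation:
Move 1: B@(1,0) -> caps B=0 W=0
Move 2: W@(1,2) -> caps B=0 W=0
Move 3: B@(0,3) -> caps B=0 W=0
Move 4: W@(2,2) -> caps B=0 W=0
Move 5: B@(3,2) -> caps B=0 W=0
Move 6: W@(1,3) -> caps B=0 W=0
Move 7: B@(2,3) -> caps B=0 W=0
Move 8: W@(3,1) -> caps B=0 W=0
Move 9: B@(0,1) -> caps B=0 W=0
Move 10: W@(0,2) -> caps B=0 W=1
Move 11: B@(1,1) -> caps B=0 W=1
Move 12: W@(3,0) -> caps B=0 W=1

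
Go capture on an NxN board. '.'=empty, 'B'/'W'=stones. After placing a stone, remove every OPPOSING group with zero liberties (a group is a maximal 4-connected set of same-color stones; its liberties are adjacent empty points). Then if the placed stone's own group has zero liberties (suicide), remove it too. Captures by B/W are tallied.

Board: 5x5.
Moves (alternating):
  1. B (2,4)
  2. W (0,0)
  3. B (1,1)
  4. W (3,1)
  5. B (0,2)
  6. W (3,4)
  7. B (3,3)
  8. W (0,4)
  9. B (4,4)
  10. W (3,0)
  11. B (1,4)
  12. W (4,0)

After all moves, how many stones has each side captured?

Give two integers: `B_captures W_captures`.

Move 1: B@(2,4) -> caps B=0 W=0
Move 2: W@(0,0) -> caps B=0 W=0
Move 3: B@(1,1) -> caps B=0 W=0
Move 4: W@(3,1) -> caps B=0 W=0
Move 5: B@(0,2) -> caps B=0 W=0
Move 6: W@(3,4) -> caps B=0 W=0
Move 7: B@(3,3) -> caps B=0 W=0
Move 8: W@(0,4) -> caps B=0 W=0
Move 9: B@(4,4) -> caps B=1 W=0
Move 10: W@(3,0) -> caps B=1 W=0
Move 11: B@(1,4) -> caps B=1 W=0
Move 12: W@(4,0) -> caps B=1 W=0

Answer: 1 0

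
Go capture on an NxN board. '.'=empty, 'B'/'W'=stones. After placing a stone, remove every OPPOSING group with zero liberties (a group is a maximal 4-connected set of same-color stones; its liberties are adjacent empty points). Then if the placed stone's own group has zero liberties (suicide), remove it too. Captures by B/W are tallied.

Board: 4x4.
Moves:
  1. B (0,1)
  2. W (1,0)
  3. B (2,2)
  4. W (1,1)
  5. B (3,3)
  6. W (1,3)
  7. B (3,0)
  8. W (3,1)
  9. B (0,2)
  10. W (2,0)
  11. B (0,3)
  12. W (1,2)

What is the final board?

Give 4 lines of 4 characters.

Move 1: B@(0,1) -> caps B=0 W=0
Move 2: W@(1,0) -> caps B=0 W=0
Move 3: B@(2,2) -> caps B=0 W=0
Move 4: W@(1,1) -> caps B=0 W=0
Move 5: B@(3,3) -> caps B=0 W=0
Move 6: W@(1,3) -> caps B=0 W=0
Move 7: B@(3,0) -> caps B=0 W=0
Move 8: W@(3,1) -> caps B=0 W=0
Move 9: B@(0,2) -> caps B=0 W=0
Move 10: W@(2,0) -> caps B=0 W=1
Move 11: B@(0,3) -> caps B=0 W=1
Move 12: W@(1,2) -> caps B=0 W=1

Answer: .BBB
WWWW
W.B.
.W.B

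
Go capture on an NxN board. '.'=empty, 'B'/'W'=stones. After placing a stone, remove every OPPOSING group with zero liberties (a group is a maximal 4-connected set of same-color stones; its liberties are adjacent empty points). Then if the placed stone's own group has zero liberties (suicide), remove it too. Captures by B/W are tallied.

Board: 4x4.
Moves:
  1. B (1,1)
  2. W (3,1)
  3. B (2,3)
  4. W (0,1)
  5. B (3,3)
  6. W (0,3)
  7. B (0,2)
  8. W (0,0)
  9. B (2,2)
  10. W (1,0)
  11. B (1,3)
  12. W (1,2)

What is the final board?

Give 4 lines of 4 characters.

Answer: WWB.
WB.B
..BB
.W.B

Derivation:
Move 1: B@(1,1) -> caps B=0 W=0
Move 2: W@(3,1) -> caps B=0 W=0
Move 3: B@(2,3) -> caps B=0 W=0
Move 4: W@(0,1) -> caps B=0 W=0
Move 5: B@(3,3) -> caps B=0 W=0
Move 6: W@(0,3) -> caps B=0 W=0
Move 7: B@(0,2) -> caps B=0 W=0
Move 8: W@(0,0) -> caps B=0 W=0
Move 9: B@(2,2) -> caps B=0 W=0
Move 10: W@(1,0) -> caps B=0 W=0
Move 11: B@(1,3) -> caps B=1 W=0
Move 12: W@(1,2) -> caps B=1 W=0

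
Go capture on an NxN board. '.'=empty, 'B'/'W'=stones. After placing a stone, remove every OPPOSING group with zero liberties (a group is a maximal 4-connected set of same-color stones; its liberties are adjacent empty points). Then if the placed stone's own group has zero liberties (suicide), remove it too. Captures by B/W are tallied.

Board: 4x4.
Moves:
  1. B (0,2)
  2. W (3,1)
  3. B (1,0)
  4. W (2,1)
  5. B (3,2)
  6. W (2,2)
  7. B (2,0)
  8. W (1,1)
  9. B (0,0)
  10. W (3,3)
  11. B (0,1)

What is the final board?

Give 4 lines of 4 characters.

Move 1: B@(0,2) -> caps B=0 W=0
Move 2: W@(3,1) -> caps B=0 W=0
Move 3: B@(1,0) -> caps B=0 W=0
Move 4: W@(2,1) -> caps B=0 W=0
Move 5: B@(3,2) -> caps B=0 W=0
Move 6: W@(2,2) -> caps B=0 W=0
Move 7: B@(2,0) -> caps B=0 W=0
Move 8: W@(1,1) -> caps B=0 W=0
Move 9: B@(0,0) -> caps B=0 W=0
Move 10: W@(3,3) -> caps B=0 W=1
Move 11: B@(0,1) -> caps B=0 W=1

Answer: BBB.
BW..
BWW.
.W.W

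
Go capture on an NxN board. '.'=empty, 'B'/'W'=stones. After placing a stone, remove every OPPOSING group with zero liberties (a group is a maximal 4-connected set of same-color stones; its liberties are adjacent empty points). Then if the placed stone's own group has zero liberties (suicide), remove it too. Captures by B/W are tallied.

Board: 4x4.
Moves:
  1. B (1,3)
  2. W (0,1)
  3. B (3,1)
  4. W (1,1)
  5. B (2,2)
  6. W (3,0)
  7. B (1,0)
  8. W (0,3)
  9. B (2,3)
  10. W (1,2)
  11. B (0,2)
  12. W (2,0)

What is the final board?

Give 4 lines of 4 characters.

Answer: .WB.
BWWB
W.BB
WB..

Derivation:
Move 1: B@(1,3) -> caps B=0 W=0
Move 2: W@(0,1) -> caps B=0 W=0
Move 3: B@(3,1) -> caps B=0 W=0
Move 4: W@(1,1) -> caps B=0 W=0
Move 5: B@(2,2) -> caps B=0 W=0
Move 6: W@(3,0) -> caps B=0 W=0
Move 7: B@(1,0) -> caps B=0 W=0
Move 8: W@(0,3) -> caps B=0 W=0
Move 9: B@(2,3) -> caps B=0 W=0
Move 10: W@(1,2) -> caps B=0 W=0
Move 11: B@(0,2) -> caps B=1 W=0
Move 12: W@(2,0) -> caps B=1 W=0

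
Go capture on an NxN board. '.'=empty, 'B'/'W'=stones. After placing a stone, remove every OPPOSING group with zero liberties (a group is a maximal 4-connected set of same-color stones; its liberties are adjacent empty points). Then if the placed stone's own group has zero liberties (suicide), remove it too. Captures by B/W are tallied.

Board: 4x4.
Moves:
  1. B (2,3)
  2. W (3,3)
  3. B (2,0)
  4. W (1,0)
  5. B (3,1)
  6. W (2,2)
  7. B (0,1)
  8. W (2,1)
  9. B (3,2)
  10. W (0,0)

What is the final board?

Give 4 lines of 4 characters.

Move 1: B@(2,3) -> caps B=0 W=0
Move 2: W@(3,3) -> caps B=0 W=0
Move 3: B@(2,0) -> caps B=0 W=0
Move 4: W@(1,0) -> caps B=0 W=0
Move 5: B@(3,1) -> caps B=0 W=0
Move 6: W@(2,2) -> caps B=0 W=0
Move 7: B@(0,1) -> caps B=0 W=0
Move 8: W@(2,1) -> caps B=0 W=0
Move 9: B@(3,2) -> caps B=1 W=0
Move 10: W@(0,0) -> caps B=1 W=0

Answer: WB..
W...
BWWB
.BB.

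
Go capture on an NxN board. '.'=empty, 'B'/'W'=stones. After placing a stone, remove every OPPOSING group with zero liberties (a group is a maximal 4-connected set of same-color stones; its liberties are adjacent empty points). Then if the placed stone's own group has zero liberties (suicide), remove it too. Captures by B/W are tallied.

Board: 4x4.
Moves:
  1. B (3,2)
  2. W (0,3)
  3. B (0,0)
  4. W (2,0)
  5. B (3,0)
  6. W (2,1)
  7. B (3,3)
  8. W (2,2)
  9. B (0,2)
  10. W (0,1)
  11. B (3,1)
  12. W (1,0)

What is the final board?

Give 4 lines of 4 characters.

Answer: .WBW
W...
WWW.
BBBB

Derivation:
Move 1: B@(3,2) -> caps B=0 W=0
Move 2: W@(0,3) -> caps B=0 W=0
Move 3: B@(0,0) -> caps B=0 W=0
Move 4: W@(2,0) -> caps B=0 W=0
Move 5: B@(3,0) -> caps B=0 W=0
Move 6: W@(2,1) -> caps B=0 W=0
Move 7: B@(3,3) -> caps B=0 W=0
Move 8: W@(2,2) -> caps B=0 W=0
Move 9: B@(0,2) -> caps B=0 W=0
Move 10: W@(0,1) -> caps B=0 W=0
Move 11: B@(3,1) -> caps B=0 W=0
Move 12: W@(1,0) -> caps B=0 W=1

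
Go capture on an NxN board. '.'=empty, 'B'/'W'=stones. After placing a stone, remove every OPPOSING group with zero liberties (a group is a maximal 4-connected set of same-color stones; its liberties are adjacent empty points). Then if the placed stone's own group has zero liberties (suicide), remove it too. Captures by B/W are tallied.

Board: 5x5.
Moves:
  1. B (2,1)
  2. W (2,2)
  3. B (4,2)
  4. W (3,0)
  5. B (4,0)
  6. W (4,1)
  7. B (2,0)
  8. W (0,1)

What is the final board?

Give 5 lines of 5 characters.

Move 1: B@(2,1) -> caps B=0 W=0
Move 2: W@(2,2) -> caps B=0 W=0
Move 3: B@(4,2) -> caps B=0 W=0
Move 4: W@(3,0) -> caps B=0 W=0
Move 5: B@(4,0) -> caps B=0 W=0
Move 6: W@(4,1) -> caps B=0 W=1
Move 7: B@(2,0) -> caps B=0 W=1
Move 8: W@(0,1) -> caps B=0 W=1

Answer: .W...
.....
BBW..
W....
.WB..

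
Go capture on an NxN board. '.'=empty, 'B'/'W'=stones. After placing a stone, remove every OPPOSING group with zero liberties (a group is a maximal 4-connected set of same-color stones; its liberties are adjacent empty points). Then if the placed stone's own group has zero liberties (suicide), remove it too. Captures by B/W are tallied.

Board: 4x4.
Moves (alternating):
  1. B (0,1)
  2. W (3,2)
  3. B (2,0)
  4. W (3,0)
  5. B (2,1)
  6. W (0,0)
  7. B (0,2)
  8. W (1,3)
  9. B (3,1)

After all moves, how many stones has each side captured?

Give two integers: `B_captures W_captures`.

Move 1: B@(0,1) -> caps B=0 W=0
Move 2: W@(3,2) -> caps B=0 W=0
Move 3: B@(2,0) -> caps B=0 W=0
Move 4: W@(3,0) -> caps B=0 W=0
Move 5: B@(2,1) -> caps B=0 W=0
Move 6: W@(0,0) -> caps B=0 W=0
Move 7: B@(0,2) -> caps B=0 W=0
Move 8: W@(1,3) -> caps B=0 W=0
Move 9: B@(3,1) -> caps B=1 W=0

Answer: 1 0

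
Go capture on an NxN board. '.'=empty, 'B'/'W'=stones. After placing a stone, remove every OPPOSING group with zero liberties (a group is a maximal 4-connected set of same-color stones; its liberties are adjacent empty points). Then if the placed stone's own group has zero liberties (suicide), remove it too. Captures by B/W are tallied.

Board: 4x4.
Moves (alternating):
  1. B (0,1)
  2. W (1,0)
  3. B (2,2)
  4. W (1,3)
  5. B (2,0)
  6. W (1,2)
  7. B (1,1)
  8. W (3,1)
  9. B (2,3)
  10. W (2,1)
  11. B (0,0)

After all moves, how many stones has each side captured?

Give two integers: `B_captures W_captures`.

Answer: 1 0

Derivation:
Move 1: B@(0,1) -> caps B=0 W=0
Move 2: W@(1,0) -> caps B=0 W=0
Move 3: B@(2,2) -> caps B=0 W=0
Move 4: W@(1,3) -> caps B=0 W=0
Move 5: B@(2,0) -> caps B=0 W=0
Move 6: W@(1,2) -> caps B=0 W=0
Move 7: B@(1,1) -> caps B=0 W=0
Move 8: W@(3,1) -> caps B=0 W=0
Move 9: B@(2,3) -> caps B=0 W=0
Move 10: W@(2,1) -> caps B=0 W=0
Move 11: B@(0,0) -> caps B=1 W=0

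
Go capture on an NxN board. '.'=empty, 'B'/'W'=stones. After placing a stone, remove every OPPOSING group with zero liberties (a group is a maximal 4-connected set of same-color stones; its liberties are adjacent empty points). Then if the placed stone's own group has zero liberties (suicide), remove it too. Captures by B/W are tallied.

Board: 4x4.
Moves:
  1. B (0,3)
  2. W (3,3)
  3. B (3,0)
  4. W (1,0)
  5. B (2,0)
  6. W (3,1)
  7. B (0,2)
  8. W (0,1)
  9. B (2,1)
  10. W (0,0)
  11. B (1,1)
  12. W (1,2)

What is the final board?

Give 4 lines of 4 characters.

Move 1: B@(0,3) -> caps B=0 W=0
Move 2: W@(3,3) -> caps B=0 W=0
Move 3: B@(3,0) -> caps B=0 W=0
Move 4: W@(1,0) -> caps B=0 W=0
Move 5: B@(2,0) -> caps B=0 W=0
Move 6: W@(3,1) -> caps B=0 W=0
Move 7: B@(0,2) -> caps B=0 W=0
Move 8: W@(0,1) -> caps B=0 W=0
Move 9: B@(2,1) -> caps B=0 W=0
Move 10: W@(0,0) -> caps B=0 W=0
Move 11: B@(1,1) -> caps B=3 W=0
Move 12: W@(1,2) -> caps B=3 W=0

Answer: ..BB
.BW.
BB..
BW.W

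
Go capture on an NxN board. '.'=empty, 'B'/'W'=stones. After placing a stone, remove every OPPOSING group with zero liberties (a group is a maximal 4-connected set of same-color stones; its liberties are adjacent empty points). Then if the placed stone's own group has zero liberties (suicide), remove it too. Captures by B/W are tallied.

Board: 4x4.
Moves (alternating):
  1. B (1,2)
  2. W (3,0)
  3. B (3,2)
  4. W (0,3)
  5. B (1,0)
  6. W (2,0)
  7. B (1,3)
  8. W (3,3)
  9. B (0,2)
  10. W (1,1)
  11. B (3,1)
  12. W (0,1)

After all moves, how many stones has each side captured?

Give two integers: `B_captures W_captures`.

Move 1: B@(1,2) -> caps B=0 W=0
Move 2: W@(3,0) -> caps B=0 W=0
Move 3: B@(3,2) -> caps B=0 W=0
Move 4: W@(0,3) -> caps B=0 W=0
Move 5: B@(1,0) -> caps B=0 W=0
Move 6: W@(2,0) -> caps B=0 W=0
Move 7: B@(1,3) -> caps B=0 W=0
Move 8: W@(3,3) -> caps B=0 W=0
Move 9: B@(0,2) -> caps B=1 W=0
Move 10: W@(1,1) -> caps B=1 W=0
Move 11: B@(3,1) -> caps B=1 W=0
Move 12: W@(0,1) -> caps B=1 W=0

Answer: 1 0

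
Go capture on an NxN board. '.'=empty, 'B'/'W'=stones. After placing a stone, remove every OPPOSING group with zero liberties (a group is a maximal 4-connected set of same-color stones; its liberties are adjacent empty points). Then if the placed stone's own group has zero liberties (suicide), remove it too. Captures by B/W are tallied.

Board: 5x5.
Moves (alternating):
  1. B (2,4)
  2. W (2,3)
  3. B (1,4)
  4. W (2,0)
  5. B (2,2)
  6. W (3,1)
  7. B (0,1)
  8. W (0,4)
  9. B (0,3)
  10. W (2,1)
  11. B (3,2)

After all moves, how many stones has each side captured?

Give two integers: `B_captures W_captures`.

Move 1: B@(2,4) -> caps B=0 W=0
Move 2: W@(2,3) -> caps B=0 W=0
Move 3: B@(1,4) -> caps B=0 W=0
Move 4: W@(2,0) -> caps B=0 W=0
Move 5: B@(2,2) -> caps B=0 W=0
Move 6: W@(3,1) -> caps B=0 W=0
Move 7: B@(0,1) -> caps B=0 W=0
Move 8: W@(0,4) -> caps B=0 W=0
Move 9: B@(0,3) -> caps B=1 W=0
Move 10: W@(2,1) -> caps B=1 W=0
Move 11: B@(3,2) -> caps B=1 W=0

Answer: 1 0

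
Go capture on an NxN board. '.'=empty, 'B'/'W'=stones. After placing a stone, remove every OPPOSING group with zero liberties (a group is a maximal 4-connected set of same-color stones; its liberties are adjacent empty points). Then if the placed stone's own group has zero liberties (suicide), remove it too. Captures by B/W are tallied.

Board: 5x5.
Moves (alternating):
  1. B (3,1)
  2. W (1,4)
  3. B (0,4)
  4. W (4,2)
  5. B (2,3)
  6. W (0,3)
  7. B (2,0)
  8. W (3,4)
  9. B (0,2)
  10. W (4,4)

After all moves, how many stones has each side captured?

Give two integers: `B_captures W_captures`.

Move 1: B@(3,1) -> caps B=0 W=0
Move 2: W@(1,4) -> caps B=0 W=0
Move 3: B@(0,4) -> caps B=0 W=0
Move 4: W@(4,2) -> caps B=0 W=0
Move 5: B@(2,3) -> caps B=0 W=0
Move 6: W@(0,3) -> caps B=0 W=1
Move 7: B@(2,0) -> caps B=0 W=1
Move 8: W@(3,4) -> caps B=0 W=1
Move 9: B@(0,2) -> caps B=0 W=1
Move 10: W@(4,4) -> caps B=0 W=1

Answer: 0 1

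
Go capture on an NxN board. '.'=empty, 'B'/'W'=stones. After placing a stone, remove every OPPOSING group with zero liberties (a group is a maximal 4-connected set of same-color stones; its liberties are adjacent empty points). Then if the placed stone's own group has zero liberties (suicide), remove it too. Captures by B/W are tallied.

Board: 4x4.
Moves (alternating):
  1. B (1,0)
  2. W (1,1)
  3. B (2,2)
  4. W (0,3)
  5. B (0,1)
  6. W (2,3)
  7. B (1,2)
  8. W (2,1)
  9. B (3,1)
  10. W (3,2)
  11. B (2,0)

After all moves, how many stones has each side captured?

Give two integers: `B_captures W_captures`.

Move 1: B@(1,0) -> caps B=0 W=0
Move 2: W@(1,1) -> caps B=0 W=0
Move 3: B@(2,2) -> caps B=0 W=0
Move 4: W@(0,3) -> caps B=0 W=0
Move 5: B@(0,1) -> caps B=0 W=0
Move 6: W@(2,3) -> caps B=0 W=0
Move 7: B@(1,2) -> caps B=0 W=0
Move 8: W@(2,1) -> caps B=0 W=0
Move 9: B@(3,1) -> caps B=0 W=0
Move 10: W@(3,2) -> caps B=0 W=0
Move 11: B@(2,0) -> caps B=2 W=0

Answer: 2 0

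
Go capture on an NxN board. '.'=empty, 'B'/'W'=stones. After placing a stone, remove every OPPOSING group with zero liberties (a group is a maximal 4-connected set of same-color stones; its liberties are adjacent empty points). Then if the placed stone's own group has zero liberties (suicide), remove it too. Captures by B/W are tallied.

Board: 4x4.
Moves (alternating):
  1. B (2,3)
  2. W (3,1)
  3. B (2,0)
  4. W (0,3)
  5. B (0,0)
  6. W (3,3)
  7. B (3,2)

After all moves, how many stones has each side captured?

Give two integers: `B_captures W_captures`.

Move 1: B@(2,3) -> caps B=0 W=0
Move 2: W@(3,1) -> caps B=0 W=0
Move 3: B@(2,0) -> caps B=0 W=0
Move 4: W@(0,3) -> caps B=0 W=0
Move 5: B@(0,0) -> caps B=0 W=0
Move 6: W@(3,3) -> caps B=0 W=0
Move 7: B@(3,2) -> caps B=1 W=0

Answer: 1 0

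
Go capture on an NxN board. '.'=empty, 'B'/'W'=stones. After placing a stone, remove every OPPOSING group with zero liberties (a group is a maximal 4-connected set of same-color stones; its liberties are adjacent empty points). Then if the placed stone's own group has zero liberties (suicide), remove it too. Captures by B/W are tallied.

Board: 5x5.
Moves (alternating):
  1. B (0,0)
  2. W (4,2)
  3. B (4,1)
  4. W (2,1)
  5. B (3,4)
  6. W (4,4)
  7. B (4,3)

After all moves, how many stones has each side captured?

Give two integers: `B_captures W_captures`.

Move 1: B@(0,0) -> caps B=0 W=0
Move 2: W@(4,2) -> caps B=0 W=0
Move 3: B@(4,1) -> caps B=0 W=0
Move 4: W@(2,1) -> caps B=0 W=0
Move 5: B@(3,4) -> caps B=0 W=0
Move 6: W@(4,4) -> caps B=0 W=0
Move 7: B@(4,3) -> caps B=1 W=0

Answer: 1 0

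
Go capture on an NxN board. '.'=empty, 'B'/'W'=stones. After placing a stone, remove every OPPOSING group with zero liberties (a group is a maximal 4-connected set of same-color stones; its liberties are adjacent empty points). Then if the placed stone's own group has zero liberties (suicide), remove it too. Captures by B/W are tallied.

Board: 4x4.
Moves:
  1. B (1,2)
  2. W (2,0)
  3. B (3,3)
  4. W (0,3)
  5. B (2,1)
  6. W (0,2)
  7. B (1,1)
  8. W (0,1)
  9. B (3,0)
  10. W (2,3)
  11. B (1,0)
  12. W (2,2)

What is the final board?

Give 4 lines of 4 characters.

Answer: .WWW
BBB.
.BWW
B..B

Derivation:
Move 1: B@(1,2) -> caps B=0 W=0
Move 2: W@(2,0) -> caps B=0 W=0
Move 3: B@(3,3) -> caps B=0 W=0
Move 4: W@(0,3) -> caps B=0 W=0
Move 5: B@(2,1) -> caps B=0 W=0
Move 6: W@(0,2) -> caps B=0 W=0
Move 7: B@(1,1) -> caps B=0 W=0
Move 8: W@(0,1) -> caps B=0 W=0
Move 9: B@(3,0) -> caps B=0 W=0
Move 10: W@(2,3) -> caps B=0 W=0
Move 11: B@(1,0) -> caps B=1 W=0
Move 12: W@(2,2) -> caps B=1 W=0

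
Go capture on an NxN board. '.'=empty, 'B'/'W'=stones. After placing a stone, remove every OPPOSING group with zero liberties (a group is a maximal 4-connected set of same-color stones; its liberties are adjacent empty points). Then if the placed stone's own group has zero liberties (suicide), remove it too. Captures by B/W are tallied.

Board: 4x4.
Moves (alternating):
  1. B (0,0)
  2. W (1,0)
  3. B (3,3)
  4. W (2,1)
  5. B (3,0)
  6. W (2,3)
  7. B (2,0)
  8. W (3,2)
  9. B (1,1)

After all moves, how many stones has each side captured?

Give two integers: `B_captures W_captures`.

Move 1: B@(0,0) -> caps B=0 W=0
Move 2: W@(1,0) -> caps B=0 W=0
Move 3: B@(3,3) -> caps B=0 W=0
Move 4: W@(2,1) -> caps B=0 W=0
Move 5: B@(3,0) -> caps B=0 W=0
Move 6: W@(2,3) -> caps B=0 W=0
Move 7: B@(2,0) -> caps B=0 W=0
Move 8: W@(3,2) -> caps B=0 W=1
Move 9: B@(1,1) -> caps B=1 W=1

Answer: 1 1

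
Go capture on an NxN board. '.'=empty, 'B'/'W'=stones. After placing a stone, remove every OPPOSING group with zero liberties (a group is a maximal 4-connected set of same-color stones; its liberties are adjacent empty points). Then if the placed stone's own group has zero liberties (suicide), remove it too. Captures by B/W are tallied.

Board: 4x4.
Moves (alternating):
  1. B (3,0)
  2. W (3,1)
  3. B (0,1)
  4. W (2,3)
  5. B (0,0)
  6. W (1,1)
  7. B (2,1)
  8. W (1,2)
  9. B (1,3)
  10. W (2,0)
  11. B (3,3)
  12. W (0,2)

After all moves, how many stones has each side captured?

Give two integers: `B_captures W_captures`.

Answer: 0 1

Derivation:
Move 1: B@(3,0) -> caps B=0 W=0
Move 2: W@(3,1) -> caps B=0 W=0
Move 3: B@(0,1) -> caps B=0 W=0
Move 4: W@(2,3) -> caps B=0 W=0
Move 5: B@(0,0) -> caps B=0 W=0
Move 6: W@(1,1) -> caps B=0 W=0
Move 7: B@(2,1) -> caps B=0 W=0
Move 8: W@(1,2) -> caps B=0 W=0
Move 9: B@(1,3) -> caps B=0 W=0
Move 10: W@(2,0) -> caps B=0 W=1
Move 11: B@(3,3) -> caps B=0 W=1
Move 12: W@(0,2) -> caps B=0 W=1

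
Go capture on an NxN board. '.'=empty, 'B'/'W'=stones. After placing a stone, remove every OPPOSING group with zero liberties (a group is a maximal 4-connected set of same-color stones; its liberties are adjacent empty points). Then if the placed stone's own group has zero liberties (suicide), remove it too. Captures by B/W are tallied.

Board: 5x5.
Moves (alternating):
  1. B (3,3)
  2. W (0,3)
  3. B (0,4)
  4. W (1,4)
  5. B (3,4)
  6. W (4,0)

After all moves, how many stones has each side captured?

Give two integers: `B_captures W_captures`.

Answer: 0 1

Derivation:
Move 1: B@(3,3) -> caps B=0 W=0
Move 2: W@(0,3) -> caps B=0 W=0
Move 3: B@(0,4) -> caps B=0 W=0
Move 4: W@(1,4) -> caps B=0 W=1
Move 5: B@(3,4) -> caps B=0 W=1
Move 6: W@(4,0) -> caps B=0 W=1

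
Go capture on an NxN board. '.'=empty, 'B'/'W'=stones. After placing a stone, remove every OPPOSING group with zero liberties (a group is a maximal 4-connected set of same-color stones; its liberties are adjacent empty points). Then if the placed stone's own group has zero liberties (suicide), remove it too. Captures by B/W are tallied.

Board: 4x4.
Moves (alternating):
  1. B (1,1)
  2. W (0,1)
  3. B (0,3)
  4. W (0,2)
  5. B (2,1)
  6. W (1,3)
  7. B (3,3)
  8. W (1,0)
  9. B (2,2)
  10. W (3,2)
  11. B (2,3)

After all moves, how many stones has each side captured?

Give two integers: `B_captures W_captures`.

Move 1: B@(1,1) -> caps B=0 W=0
Move 2: W@(0,1) -> caps B=0 W=0
Move 3: B@(0,3) -> caps B=0 W=0
Move 4: W@(0,2) -> caps B=0 W=0
Move 5: B@(2,1) -> caps B=0 W=0
Move 6: W@(1,3) -> caps B=0 W=1
Move 7: B@(3,3) -> caps B=0 W=1
Move 8: W@(1,0) -> caps B=0 W=1
Move 9: B@(2,2) -> caps B=0 W=1
Move 10: W@(3,2) -> caps B=0 W=1
Move 11: B@(2,3) -> caps B=0 W=1

Answer: 0 1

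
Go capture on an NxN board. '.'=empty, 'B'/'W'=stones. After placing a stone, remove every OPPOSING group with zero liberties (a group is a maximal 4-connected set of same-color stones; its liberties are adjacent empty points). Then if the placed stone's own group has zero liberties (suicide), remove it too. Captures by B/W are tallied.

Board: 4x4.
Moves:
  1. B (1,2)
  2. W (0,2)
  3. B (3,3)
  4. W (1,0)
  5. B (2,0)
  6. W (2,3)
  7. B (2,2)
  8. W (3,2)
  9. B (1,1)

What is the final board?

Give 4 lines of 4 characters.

Answer: ..W.
WBB.
B.BW
..W.

Derivation:
Move 1: B@(1,2) -> caps B=0 W=0
Move 2: W@(0,2) -> caps B=0 W=0
Move 3: B@(3,3) -> caps B=0 W=0
Move 4: W@(1,0) -> caps B=0 W=0
Move 5: B@(2,0) -> caps B=0 W=0
Move 6: W@(2,3) -> caps B=0 W=0
Move 7: B@(2,2) -> caps B=0 W=0
Move 8: W@(3,2) -> caps B=0 W=1
Move 9: B@(1,1) -> caps B=0 W=1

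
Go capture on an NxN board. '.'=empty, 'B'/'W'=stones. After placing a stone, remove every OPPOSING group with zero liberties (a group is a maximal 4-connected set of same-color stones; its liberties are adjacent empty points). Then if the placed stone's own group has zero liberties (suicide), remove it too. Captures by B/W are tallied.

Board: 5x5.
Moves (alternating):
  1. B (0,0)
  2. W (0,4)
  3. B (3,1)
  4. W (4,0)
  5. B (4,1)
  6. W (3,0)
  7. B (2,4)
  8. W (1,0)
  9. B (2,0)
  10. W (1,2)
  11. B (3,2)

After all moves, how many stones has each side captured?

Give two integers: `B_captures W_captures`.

Move 1: B@(0,0) -> caps B=0 W=0
Move 2: W@(0,4) -> caps B=0 W=0
Move 3: B@(3,1) -> caps B=0 W=0
Move 4: W@(4,0) -> caps B=0 W=0
Move 5: B@(4,1) -> caps B=0 W=0
Move 6: W@(3,0) -> caps B=0 W=0
Move 7: B@(2,4) -> caps B=0 W=0
Move 8: W@(1,0) -> caps B=0 W=0
Move 9: B@(2,0) -> caps B=2 W=0
Move 10: W@(1,2) -> caps B=2 W=0
Move 11: B@(3,2) -> caps B=2 W=0

Answer: 2 0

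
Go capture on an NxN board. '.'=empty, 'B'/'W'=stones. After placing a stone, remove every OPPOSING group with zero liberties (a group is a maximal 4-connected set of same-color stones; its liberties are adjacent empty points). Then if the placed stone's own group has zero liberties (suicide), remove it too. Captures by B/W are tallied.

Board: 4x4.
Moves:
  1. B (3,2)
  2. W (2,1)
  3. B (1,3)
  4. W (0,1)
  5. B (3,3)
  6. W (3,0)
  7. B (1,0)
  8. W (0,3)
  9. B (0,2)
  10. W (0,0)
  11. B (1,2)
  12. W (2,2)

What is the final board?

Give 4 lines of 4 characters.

Answer: WWB.
B.BB
.WW.
W.BB

Derivation:
Move 1: B@(3,2) -> caps B=0 W=0
Move 2: W@(2,1) -> caps B=0 W=0
Move 3: B@(1,3) -> caps B=0 W=0
Move 4: W@(0,1) -> caps B=0 W=0
Move 5: B@(3,3) -> caps B=0 W=0
Move 6: W@(3,0) -> caps B=0 W=0
Move 7: B@(1,0) -> caps B=0 W=0
Move 8: W@(0,3) -> caps B=0 W=0
Move 9: B@(0,2) -> caps B=1 W=0
Move 10: W@(0,0) -> caps B=1 W=0
Move 11: B@(1,2) -> caps B=1 W=0
Move 12: W@(2,2) -> caps B=1 W=0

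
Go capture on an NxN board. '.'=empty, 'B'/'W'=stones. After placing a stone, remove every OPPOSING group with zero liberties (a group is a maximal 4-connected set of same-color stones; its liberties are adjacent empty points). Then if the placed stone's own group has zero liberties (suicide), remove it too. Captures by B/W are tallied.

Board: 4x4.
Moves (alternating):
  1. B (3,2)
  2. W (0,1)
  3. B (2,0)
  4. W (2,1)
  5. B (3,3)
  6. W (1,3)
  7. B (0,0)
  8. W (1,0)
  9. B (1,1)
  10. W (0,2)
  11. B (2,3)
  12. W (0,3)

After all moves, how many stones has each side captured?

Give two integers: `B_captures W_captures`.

Answer: 0 1

Derivation:
Move 1: B@(3,2) -> caps B=0 W=0
Move 2: W@(0,1) -> caps B=0 W=0
Move 3: B@(2,0) -> caps B=0 W=0
Move 4: W@(2,1) -> caps B=0 W=0
Move 5: B@(3,3) -> caps B=0 W=0
Move 6: W@(1,3) -> caps B=0 W=0
Move 7: B@(0,0) -> caps B=0 W=0
Move 8: W@(1,0) -> caps B=0 W=1
Move 9: B@(1,1) -> caps B=0 W=1
Move 10: W@(0,2) -> caps B=0 W=1
Move 11: B@(2,3) -> caps B=0 W=1
Move 12: W@(0,3) -> caps B=0 W=1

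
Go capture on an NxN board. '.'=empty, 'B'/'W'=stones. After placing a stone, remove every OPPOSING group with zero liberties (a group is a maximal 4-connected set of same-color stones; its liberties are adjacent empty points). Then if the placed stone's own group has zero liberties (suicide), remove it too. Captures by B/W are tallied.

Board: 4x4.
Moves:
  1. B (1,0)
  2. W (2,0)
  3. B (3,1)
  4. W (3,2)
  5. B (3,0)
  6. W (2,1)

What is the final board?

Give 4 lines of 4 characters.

Move 1: B@(1,0) -> caps B=0 W=0
Move 2: W@(2,0) -> caps B=0 W=0
Move 3: B@(3,1) -> caps B=0 W=0
Move 4: W@(3,2) -> caps B=0 W=0
Move 5: B@(3,0) -> caps B=0 W=0
Move 6: W@(2,1) -> caps B=0 W=2

Answer: ....
B...
WW..
..W.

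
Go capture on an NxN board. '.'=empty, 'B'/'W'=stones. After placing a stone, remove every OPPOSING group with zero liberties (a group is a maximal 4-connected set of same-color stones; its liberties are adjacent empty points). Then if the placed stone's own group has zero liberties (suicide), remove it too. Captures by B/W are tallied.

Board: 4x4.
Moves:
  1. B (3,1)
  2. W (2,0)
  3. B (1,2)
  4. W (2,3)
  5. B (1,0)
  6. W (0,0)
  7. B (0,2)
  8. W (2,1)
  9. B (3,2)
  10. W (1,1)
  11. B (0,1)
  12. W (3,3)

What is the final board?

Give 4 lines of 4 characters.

Move 1: B@(3,1) -> caps B=0 W=0
Move 2: W@(2,0) -> caps B=0 W=0
Move 3: B@(1,2) -> caps B=0 W=0
Move 4: W@(2,3) -> caps B=0 W=0
Move 5: B@(1,0) -> caps B=0 W=0
Move 6: W@(0,0) -> caps B=0 W=0
Move 7: B@(0,2) -> caps B=0 W=0
Move 8: W@(2,1) -> caps B=0 W=0
Move 9: B@(3,2) -> caps B=0 W=0
Move 10: W@(1,1) -> caps B=0 W=1
Move 11: B@(0,1) -> caps B=0 W=1
Move 12: W@(3,3) -> caps B=0 W=1

Answer: WBB.
.WB.
WW.W
.BBW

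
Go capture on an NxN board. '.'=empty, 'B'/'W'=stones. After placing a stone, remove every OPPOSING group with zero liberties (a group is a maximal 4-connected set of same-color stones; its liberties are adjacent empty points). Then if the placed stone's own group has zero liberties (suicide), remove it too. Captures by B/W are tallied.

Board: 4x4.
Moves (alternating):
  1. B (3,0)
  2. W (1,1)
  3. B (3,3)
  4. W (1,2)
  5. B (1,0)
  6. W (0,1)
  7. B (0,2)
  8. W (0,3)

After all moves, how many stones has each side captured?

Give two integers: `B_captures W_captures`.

Move 1: B@(3,0) -> caps B=0 W=0
Move 2: W@(1,1) -> caps B=0 W=0
Move 3: B@(3,3) -> caps B=0 W=0
Move 4: W@(1,2) -> caps B=0 W=0
Move 5: B@(1,0) -> caps B=0 W=0
Move 6: W@(0,1) -> caps B=0 W=0
Move 7: B@(0,2) -> caps B=0 W=0
Move 8: W@(0,3) -> caps B=0 W=1

Answer: 0 1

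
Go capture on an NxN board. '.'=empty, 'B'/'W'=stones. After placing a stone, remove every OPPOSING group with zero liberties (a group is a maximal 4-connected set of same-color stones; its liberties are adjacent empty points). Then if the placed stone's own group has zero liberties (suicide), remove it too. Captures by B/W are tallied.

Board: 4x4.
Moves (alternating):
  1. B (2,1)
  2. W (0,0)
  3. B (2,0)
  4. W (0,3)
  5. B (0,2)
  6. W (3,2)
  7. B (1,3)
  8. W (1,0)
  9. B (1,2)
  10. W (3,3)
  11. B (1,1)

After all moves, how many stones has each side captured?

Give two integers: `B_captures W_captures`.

Move 1: B@(2,1) -> caps B=0 W=0
Move 2: W@(0,0) -> caps B=0 W=0
Move 3: B@(2,0) -> caps B=0 W=0
Move 4: W@(0,3) -> caps B=0 W=0
Move 5: B@(0,2) -> caps B=0 W=0
Move 6: W@(3,2) -> caps B=0 W=0
Move 7: B@(1,3) -> caps B=1 W=0
Move 8: W@(1,0) -> caps B=1 W=0
Move 9: B@(1,2) -> caps B=1 W=0
Move 10: W@(3,3) -> caps B=1 W=0
Move 11: B@(1,1) -> caps B=1 W=0

Answer: 1 0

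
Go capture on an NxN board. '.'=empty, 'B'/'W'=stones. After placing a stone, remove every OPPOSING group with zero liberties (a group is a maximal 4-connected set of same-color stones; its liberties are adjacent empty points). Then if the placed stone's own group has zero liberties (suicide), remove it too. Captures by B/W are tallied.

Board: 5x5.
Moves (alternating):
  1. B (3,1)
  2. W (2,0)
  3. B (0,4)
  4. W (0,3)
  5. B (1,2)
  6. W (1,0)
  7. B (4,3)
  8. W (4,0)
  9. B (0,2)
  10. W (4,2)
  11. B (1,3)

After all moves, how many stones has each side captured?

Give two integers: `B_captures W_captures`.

Move 1: B@(3,1) -> caps B=0 W=0
Move 2: W@(2,0) -> caps B=0 W=0
Move 3: B@(0,4) -> caps B=0 W=0
Move 4: W@(0,3) -> caps B=0 W=0
Move 5: B@(1,2) -> caps B=0 W=0
Move 6: W@(1,0) -> caps B=0 W=0
Move 7: B@(4,3) -> caps B=0 W=0
Move 8: W@(4,0) -> caps B=0 W=0
Move 9: B@(0,2) -> caps B=0 W=0
Move 10: W@(4,2) -> caps B=0 W=0
Move 11: B@(1,3) -> caps B=1 W=0

Answer: 1 0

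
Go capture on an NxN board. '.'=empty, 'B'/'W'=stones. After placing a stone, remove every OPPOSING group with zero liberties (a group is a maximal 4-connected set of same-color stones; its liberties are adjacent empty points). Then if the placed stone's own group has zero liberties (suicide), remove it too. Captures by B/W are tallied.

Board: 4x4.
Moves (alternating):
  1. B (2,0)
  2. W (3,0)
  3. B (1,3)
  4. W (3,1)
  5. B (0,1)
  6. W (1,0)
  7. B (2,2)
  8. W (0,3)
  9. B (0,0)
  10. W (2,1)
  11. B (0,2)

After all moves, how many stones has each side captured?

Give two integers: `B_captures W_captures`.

Move 1: B@(2,0) -> caps B=0 W=0
Move 2: W@(3,0) -> caps B=0 W=0
Move 3: B@(1,3) -> caps B=0 W=0
Move 4: W@(3,1) -> caps B=0 W=0
Move 5: B@(0,1) -> caps B=0 W=0
Move 6: W@(1,0) -> caps B=0 W=0
Move 7: B@(2,2) -> caps B=0 W=0
Move 8: W@(0,3) -> caps B=0 W=0
Move 9: B@(0,0) -> caps B=0 W=0
Move 10: W@(2,1) -> caps B=0 W=1
Move 11: B@(0,2) -> caps B=1 W=1

Answer: 1 1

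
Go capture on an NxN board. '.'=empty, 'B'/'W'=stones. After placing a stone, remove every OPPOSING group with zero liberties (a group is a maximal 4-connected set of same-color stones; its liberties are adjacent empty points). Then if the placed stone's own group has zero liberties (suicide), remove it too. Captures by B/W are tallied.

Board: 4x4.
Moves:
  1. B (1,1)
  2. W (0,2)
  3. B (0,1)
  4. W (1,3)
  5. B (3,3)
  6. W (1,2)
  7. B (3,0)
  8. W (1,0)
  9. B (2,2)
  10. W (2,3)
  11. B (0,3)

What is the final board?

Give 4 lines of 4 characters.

Answer: .B.B
WB..
..B.
B..B

Derivation:
Move 1: B@(1,1) -> caps B=0 W=0
Move 2: W@(0,2) -> caps B=0 W=0
Move 3: B@(0,1) -> caps B=0 W=0
Move 4: W@(1,3) -> caps B=0 W=0
Move 5: B@(3,3) -> caps B=0 W=0
Move 6: W@(1,2) -> caps B=0 W=0
Move 7: B@(3,0) -> caps B=0 W=0
Move 8: W@(1,0) -> caps B=0 W=0
Move 9: B@(2,2) -> caps B=0 W=0
Move 10: W@(2,3) -> caps B=0 W=0
Move 11: B@(0,3) -> caps B=4 W=0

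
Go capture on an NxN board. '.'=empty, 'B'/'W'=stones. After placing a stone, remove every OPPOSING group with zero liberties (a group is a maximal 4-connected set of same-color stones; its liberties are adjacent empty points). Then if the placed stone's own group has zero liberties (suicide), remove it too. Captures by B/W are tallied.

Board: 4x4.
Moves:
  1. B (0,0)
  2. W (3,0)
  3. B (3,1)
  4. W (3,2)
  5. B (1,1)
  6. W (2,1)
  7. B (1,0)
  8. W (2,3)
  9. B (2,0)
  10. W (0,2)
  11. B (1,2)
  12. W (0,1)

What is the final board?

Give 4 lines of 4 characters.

Answer: BWW.
BBB.
BW.W
W.W.

Derivation:
Move 1: B@(0,0) -> caps B=0 W=0
Move 2: W@(3,0) -> caps B=0 W=0
Move 3: B@(3,1) -> caps B=0 W=0
Move 4: W@(3,2) -> caps B=0 W=0
Move 5: B@(1,1) -> caps B=0 W=0
Move 6: W@(2,1) -> caps B=0 W=1
Move 7: B@(1,0) -> caps B=0 W=1
Move 8: W@(2,3) -> caps B=0 W=1
Move 9: B@(2,0) -> caps B=0 W=1
Move 10: W@(0,2) -> caps B=0 W=1
Move 11: B@(1,2) -> caps B=0 W=1
Move 12: W@(0,1) -> caps B=0 W=1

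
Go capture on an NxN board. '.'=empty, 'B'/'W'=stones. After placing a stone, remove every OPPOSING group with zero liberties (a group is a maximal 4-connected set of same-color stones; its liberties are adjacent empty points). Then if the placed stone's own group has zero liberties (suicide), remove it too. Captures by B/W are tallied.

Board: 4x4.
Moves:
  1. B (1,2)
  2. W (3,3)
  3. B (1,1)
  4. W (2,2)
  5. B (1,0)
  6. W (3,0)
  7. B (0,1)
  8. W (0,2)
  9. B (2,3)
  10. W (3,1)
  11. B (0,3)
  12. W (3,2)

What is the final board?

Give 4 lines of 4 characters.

Answer: .B.B
BBB.
..WB
WWWW

Derivation:
Move 1: B@(1,2) -> caps B=0 W=0
Move 2: W@(3,3) -> caps B=0 W=0
Move 3: B@(1,1) -> caps B=0 W=0
Move 4: W@(2,2) -> caps B=0 W=0
Move 5: B@(1,0) -> caps B=0 W=0
Move 6: W@(3,0) -> caps B=0 W=0
Move 7: B@(0,1) -> caps B=0 W=0
Move 8: W@(0,2) -> caps B=0 W=0
Move 9: B@(2,3) -> caps B=0 W=0
Move 10: W@(3,1) -> caps B=0 W=0
Move 11: B@(0,3) -> caps B=1 W=0
Move 12: W@(3,2) -> caps B=1 W=0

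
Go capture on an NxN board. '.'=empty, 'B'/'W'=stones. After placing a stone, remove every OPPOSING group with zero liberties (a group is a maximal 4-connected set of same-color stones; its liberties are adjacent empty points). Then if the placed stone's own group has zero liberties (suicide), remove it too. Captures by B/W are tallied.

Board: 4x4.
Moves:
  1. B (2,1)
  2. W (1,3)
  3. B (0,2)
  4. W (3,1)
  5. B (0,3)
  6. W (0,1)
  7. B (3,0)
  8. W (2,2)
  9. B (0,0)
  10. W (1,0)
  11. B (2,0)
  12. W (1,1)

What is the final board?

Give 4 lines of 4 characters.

Answer: .WBB
WW.W
..W.
.W..

Derivation:
Move 1: B@(2,1) -> caps B=0 W=0
Move 2: W@(1,3) -> caps B=0 W=0
Move 3: B@(0,2) -> caps B=0 W=0
Move 4: W@(3,1) -> caps B=0 W=0
Move 5: B@(0,3) -> caps B=0 W=0
Move 6: W@(0,1) -> caps B=0 W=0
Move 7: B@(3,0) -> caps B=0 W=0
Move 8: W@(2,2) -> caps B=0 W=0
Move 9: B@(0,0) -> caps B=0 W=0
Move 10: W@(1,0) -> caps B=0 W=1
Move 11: B@(2,0) -> caps B=0 W=1
Move 12: W@(1,1) -> caps B=0 W=4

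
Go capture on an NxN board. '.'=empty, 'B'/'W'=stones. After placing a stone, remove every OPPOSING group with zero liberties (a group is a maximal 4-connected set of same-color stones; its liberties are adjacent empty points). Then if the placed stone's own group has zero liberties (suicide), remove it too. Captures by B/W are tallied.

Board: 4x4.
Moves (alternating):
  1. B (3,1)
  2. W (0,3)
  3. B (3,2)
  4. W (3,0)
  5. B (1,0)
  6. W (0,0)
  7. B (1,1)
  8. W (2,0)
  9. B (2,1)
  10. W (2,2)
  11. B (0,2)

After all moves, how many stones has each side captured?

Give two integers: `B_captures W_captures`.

Answer: 2 0

Derivation:
Move 1: B@(3,1) -> caps B=0 W=0
Move 2: W@(0,3) -> caps B=0 W=0
Move 3: B@(3,2) -> caps B=0 W=0
Move 4: W@(3,0) -> caps B=0 W=0
Move 5: B@(1,0) -> caps B=0 W=0
Move 6: W@(0,0) -> caps B=0 W=0
Move 7: B@(1,1) -> caps B=0 W=0
Move 8: W@(2,0) -> caps B=0 W=0
Move 9: B@(2,1) -> caps B=2 W=0
Move 10: W@(2,2) -> caps B=2 W=0
Move 11: B@(0,2) -> caps B=2 W=0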